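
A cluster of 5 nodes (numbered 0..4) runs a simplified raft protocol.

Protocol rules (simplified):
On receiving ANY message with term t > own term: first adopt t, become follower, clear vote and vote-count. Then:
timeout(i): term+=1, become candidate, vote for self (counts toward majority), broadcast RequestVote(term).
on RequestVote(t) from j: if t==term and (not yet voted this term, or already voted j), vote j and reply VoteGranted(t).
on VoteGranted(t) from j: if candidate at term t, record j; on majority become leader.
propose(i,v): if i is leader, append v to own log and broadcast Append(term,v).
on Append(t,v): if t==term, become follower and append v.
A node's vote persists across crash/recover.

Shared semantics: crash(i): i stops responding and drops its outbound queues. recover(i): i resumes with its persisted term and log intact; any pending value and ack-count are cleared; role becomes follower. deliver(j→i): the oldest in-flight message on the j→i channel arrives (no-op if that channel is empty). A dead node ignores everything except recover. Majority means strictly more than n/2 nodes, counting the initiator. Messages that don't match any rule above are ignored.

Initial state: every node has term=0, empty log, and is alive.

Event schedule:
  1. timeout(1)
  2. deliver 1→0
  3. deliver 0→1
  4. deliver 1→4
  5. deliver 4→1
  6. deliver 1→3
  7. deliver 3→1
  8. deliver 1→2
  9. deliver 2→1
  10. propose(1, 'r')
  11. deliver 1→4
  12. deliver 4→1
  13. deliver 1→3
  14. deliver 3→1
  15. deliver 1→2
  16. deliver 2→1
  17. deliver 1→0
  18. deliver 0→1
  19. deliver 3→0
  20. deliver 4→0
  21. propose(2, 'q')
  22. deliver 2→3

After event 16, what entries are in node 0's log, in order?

empty

step 1 timeout(1): 1={cand,t=1,log=-}
step 2 deliver 1→0: 0={foll,t=1,log=-}
step 3 deliver 0→1: —
step 4 deliver 1→4: 4={foll,t=1,log=-}
step 5 deliver 4→1: 1={lead,t=1,log=-}
step 6 deliver 1→3: 3={foll,t=1,log=-}
step 7 deliver 3→1: —
step 8 deliver 1→2: 2={foll,t=1,log=-}
step 9 deliver 2→1: —
step 10 propose(1,'r'): 1={lead,t=1,log=r}
step 11 deliver 1→4: 4={foll,t=1,log=r}
step 12 deliver 4→1: —
step 13 deliver 1→3: 3={foll,t=1,log=r}
step 14 deliver 3→1: —
step 15 deliver 1→2: 2={foll,t=1,log=r}
step 16 deliver 2→1: —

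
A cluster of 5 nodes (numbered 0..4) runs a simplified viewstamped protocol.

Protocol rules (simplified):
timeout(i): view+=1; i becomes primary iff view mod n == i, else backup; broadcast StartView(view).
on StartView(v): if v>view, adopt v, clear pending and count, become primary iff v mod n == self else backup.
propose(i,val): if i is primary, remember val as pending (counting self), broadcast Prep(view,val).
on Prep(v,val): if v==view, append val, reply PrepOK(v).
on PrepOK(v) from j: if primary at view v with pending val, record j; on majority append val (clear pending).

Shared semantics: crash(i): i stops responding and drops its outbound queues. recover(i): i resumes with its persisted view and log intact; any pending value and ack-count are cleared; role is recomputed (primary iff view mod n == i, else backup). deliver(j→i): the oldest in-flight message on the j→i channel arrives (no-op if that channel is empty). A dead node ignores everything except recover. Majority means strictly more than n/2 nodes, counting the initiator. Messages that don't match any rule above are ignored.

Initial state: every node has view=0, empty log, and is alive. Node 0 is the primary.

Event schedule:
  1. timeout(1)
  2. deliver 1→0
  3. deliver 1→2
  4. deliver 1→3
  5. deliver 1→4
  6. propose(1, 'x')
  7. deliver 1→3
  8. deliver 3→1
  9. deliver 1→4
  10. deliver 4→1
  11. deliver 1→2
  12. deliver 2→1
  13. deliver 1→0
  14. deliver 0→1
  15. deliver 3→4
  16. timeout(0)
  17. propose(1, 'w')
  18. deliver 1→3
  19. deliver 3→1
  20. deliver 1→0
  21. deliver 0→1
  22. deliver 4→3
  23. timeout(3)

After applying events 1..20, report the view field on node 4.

1

step 1 timeout(1): 1={prim,v=1,log=-}
step 2 deliver 1→0: 0={back,v=1,log=-}
step 3 deliver 1→2: 2={back,v=1,log=-}
step 4 deliver 1→3: 3={back,v=1,log=-}
step 5 deliver 1→4: 4={back,v=1,log=-}
step 6 propose(1,'x'): —
step 7 deliver 1→3: 3={back,v=1,log=x}
step 8 deliver 3→1: —
step 9 deliver 1→4: 4={back,v=1,log=x}
step 10 deliver 4→1: 1={prim,v=1,log=x}
step 11 deliver 1→2: 2={back,v=1,log=x}
step 12 deliver 2→1: —
step 13 deliver 1→0: 0={back,v=1,log=x}
step 14 deliver 0→1: —
step 15 deliver 3→4: —
step 16 timeout(0): 0={back,v=2,log=x}
step 17 propose(1,'w'): —
step 18 deliver 1→3: 3={back,v=1,log=x,w}
step 19 deliver 3→1: —
step 20 deliver 1→0: —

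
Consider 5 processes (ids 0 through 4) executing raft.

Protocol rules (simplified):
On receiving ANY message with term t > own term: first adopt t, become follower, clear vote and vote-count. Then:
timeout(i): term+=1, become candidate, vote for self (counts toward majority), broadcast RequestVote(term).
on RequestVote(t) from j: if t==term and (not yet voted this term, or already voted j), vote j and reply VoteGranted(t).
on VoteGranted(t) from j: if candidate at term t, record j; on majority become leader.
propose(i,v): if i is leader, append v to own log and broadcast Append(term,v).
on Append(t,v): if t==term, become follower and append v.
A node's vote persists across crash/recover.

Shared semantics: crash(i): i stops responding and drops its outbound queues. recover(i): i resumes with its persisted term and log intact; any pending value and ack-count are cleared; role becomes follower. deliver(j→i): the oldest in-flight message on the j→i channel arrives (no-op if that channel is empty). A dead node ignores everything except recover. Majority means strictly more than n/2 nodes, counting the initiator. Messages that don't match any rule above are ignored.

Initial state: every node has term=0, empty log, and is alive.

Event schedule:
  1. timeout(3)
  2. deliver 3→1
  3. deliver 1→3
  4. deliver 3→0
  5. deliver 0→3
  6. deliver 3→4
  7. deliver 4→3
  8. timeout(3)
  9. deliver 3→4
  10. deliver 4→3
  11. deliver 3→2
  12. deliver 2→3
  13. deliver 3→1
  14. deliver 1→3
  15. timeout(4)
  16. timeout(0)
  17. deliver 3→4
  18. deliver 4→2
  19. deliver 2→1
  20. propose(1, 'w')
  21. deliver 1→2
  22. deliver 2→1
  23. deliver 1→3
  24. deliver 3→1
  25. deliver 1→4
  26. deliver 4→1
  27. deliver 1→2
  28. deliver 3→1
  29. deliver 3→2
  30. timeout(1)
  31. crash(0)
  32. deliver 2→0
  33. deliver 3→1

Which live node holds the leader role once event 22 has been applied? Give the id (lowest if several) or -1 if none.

step 1 timeout(3): 3={cand,t=1,log=-}
step 2 deliver 3→1: 1={foll,t=1,log=-}
step 3 deliver 1→3: —
step 4 deliver 3→0: 0={foll,t=1,log=-}
step 5 deliver 0→3: 3={lead,t=1,log=-}
step 6 deliver 3→4: 4={foll,t=1,log=-}
step 7 deliver 4→3: —
step 8 timeout(3): 3={cand,t=2,log=-}
step 9 deliver 3→4: 4={foll,t=2,log=-}
step 10 deliver 4→3: —
step 11 deliver 3→2: 2={foll,t=1,log=-}
step 12 deliver 2→3: —
step 13 deliver 3→1: 1={foll,t=2,log=-}
step 14 deliver 1→3: 3={lead,t=2,log=-}
step 15 timeout(4): 4={cand,t=3,log=-}
step 16 timeout(0): 0={cand,t=2,log=-}
step 17 deliver 3→4: —
step 18 deliver 4→2: 2={foll,t=3,log=-}
step 19 deliver 2→1: —
step 20 propose(1,'w'): —
step 21 deliver 1→2: —
step 22 deliver 2→1: —

3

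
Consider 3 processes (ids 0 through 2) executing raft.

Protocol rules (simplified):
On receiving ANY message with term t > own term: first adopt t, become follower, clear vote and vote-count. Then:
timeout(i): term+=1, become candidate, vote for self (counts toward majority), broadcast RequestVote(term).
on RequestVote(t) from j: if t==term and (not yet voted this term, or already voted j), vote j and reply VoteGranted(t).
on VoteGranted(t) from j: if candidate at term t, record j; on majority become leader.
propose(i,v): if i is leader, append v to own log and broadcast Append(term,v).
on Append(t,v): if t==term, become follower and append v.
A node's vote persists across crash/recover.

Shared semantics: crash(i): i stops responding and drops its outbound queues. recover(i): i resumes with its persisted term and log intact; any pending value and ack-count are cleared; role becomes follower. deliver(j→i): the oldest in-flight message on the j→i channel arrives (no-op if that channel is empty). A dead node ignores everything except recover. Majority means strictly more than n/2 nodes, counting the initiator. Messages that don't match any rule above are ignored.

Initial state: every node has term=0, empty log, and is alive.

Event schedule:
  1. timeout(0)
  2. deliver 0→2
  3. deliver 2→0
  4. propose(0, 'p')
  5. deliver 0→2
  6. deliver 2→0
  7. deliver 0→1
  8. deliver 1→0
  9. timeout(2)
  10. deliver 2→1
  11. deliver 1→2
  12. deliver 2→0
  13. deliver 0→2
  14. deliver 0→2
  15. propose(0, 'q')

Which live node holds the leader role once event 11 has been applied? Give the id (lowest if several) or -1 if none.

0

after 1 — timeout(0): n0:cand/t1/[-]
after 2 — deliver 0→2: n2:foll/t1/[-]
after 3 — deliver 2→0: n0:lead/t1/[-]
after 4 — propose(0,'p'): n0:lead/t1/[p]
after 5 — deliver 0→2: n2:foll/t1/[p]
after 6 — deliver 2→0: ·
after 7 — deliver 0→1: n1:foll/t1/[-]
after 8 — deliver 1→0: ·
after 9 — timeout(2): n2:cand/t2/[p]
after 10 — deliver 2→1: n1:foll/t2/[-]
after 11 — deliver 1→2: n2:lead/t2/[p]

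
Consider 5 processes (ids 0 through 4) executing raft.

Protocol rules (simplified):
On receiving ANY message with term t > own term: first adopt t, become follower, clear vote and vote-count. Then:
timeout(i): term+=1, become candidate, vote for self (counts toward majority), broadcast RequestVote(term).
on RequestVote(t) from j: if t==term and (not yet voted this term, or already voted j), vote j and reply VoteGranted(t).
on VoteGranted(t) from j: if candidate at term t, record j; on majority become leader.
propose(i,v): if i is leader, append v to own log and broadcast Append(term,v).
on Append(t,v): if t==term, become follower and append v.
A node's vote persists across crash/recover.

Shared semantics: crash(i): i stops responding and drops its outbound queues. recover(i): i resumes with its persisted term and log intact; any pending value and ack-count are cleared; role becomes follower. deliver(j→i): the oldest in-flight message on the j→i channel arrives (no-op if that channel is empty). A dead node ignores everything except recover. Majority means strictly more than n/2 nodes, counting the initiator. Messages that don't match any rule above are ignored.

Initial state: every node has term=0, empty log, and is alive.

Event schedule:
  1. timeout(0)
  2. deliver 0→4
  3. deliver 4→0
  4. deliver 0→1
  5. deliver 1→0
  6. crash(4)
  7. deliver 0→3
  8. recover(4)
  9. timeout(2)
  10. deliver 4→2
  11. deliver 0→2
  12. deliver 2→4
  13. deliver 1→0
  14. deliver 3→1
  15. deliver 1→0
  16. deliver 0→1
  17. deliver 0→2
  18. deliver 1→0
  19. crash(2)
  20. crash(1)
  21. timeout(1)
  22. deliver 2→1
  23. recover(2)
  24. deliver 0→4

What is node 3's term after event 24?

1

e1 timeout(0): 0[cand,t=1,-]
e2 deliver 0→4: 4[foll,t=1,-]
e3 deliver 4→0: ·
e4 deliver 0→1: 1[foll,t=1,-]
e5 deliver 1→0: 0[lead,t=1,-]
e6 crash(4): 4[✗foll,t=1,-]
e7 deliver 0→3: 3[foll,t=1,-]
e8 recover(4): 4[foll,t=1,-]
e9 timeout(2): 2[cand,t=1,-]
e10 deliver 4→2: ·
e11 deliver 0→2: ·
e12 deliver 2→4: ·
e13 deliver 1→0: ·
e14 deliver 3→1: ·
e15 deliver 1→0: ·
e16 deliver 0→1: ·
e17 deliver 0→2: ·
e18 deliver 1→0: ·
e19 crash(2): 2[✗cand,t=1,-]
e20 crash(1): 1[✗foll,t=1,-]
e21 timeout(1): ·
e22 deliver 2→1: ·
e23 recover(2): 2[foll,t=1,-]
e24 deliver 0→4: ·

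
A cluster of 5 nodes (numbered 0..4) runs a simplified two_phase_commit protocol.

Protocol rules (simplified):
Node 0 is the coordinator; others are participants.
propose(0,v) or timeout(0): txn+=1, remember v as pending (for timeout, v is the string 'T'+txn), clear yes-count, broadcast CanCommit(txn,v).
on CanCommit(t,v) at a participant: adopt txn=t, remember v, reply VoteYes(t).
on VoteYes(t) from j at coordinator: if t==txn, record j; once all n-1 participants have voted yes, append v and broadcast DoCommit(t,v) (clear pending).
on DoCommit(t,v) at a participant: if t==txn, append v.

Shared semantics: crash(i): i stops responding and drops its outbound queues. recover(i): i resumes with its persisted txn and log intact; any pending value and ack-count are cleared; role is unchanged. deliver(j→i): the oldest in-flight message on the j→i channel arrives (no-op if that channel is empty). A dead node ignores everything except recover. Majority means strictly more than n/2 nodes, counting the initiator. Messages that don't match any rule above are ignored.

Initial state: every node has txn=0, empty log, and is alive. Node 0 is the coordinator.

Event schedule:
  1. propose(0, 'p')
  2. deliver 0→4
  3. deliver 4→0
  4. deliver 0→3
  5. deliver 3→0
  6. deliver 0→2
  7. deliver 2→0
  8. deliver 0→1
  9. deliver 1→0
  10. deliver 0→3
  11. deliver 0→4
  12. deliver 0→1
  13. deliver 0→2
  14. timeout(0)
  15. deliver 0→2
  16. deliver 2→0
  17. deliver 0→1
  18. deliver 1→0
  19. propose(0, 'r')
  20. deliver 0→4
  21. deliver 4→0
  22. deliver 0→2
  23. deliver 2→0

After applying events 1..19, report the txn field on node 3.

1. propose(0,'p'):  <0:coor t1 ->
2. deliver 0→4:  <4:part t1 ->
3. deliver 4→0:  nop
4. deliver 0→3:  <3:part t1 ->
5. deliver 3→0:  nop
6. deliver 0→2:  <2:part t1 ->
7. deliver 2→0:  nop
8. deliver 0→1:  <1:part t1 ->
9. deliver 1→0:  <0:coor t1 p>
10. deliver 0→3:  <3:part t1 p>
11. deliver 0→4:  <4:part t1 p>
12. deliver 0→1:  <1:part t1 p>
13. deliver 0→2:  <2:part t1 p>
14. timeout(0):  <0:coor t2 p>
15. deliver 0→2:  <2:part t2 p>
16. deliver 2→0:  nop
17. deliver 0→1:  <1:part t2 p>
18. deliver 1→0:  nop
19. propose(0,'r'):  <0:coor t3 p>

1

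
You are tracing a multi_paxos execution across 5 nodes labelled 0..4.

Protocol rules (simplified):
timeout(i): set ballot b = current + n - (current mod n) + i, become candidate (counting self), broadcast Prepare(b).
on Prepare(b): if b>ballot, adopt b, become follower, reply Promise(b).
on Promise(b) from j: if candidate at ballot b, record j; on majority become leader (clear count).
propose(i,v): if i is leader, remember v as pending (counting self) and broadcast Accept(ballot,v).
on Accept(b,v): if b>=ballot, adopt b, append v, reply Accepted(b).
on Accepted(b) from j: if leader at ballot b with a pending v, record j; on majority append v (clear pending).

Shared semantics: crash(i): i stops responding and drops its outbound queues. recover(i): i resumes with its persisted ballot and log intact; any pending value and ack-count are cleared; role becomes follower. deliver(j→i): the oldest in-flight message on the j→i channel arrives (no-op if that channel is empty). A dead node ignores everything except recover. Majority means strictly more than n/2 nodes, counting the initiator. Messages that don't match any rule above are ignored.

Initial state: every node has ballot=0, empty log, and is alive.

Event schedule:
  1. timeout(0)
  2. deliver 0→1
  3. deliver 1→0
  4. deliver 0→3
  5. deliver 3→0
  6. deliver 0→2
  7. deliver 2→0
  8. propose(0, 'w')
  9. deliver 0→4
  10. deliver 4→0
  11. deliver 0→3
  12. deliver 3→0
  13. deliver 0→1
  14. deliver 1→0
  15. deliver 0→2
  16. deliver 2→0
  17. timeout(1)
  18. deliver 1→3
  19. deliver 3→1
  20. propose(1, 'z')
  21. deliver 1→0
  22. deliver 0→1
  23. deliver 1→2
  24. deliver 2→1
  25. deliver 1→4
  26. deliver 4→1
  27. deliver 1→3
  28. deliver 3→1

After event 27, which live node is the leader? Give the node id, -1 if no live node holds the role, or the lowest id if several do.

[1] timeout(0) → N0(cand b5 [-])
[2] deliver 0→1 → N1(foll b5 [-])
[3] deliver 1→0 → ∅
[4] deliver 0→3 → N3(foll b5 [-])
[5] deliver 3→0 → N0(lead b5 [-])
[6] deliver 0→2 → N2(foll b5 [-])
[7] deliver 2→0 → ∅
[8] propose(0,'w') → ∅
[9] deliver 0→4 → N4(foll b5 [-])
[10] deliver 4→0 → ∅
[11] deliver 0→3 → N3(foll b5 [w])
[12] deliver 3→0 → ∅
[13] deliver 0→1 → N1(foll b5 [w])
[14] deliver 1→0 → N0(lead b5 [w])
[15] deliver 0→2 → N2(foll b5 [w])
[16] deliver 2→0 → ∅
[17] timeout(1) → N1(cand b11 [w])
[18] deliver 1→3 → N3(foll b11 [w])
[19] deliver 3→1 → ∅
[20] propose(1,'z') → ∅
[21] deliver 1→0 → N0(foll b11 [w])
[22] deliver 0→1 → N1(lead b11 [w])
[23] deliver 1→2 → N2(foll b11 [w])
[24] deliver 2→1 → ∅
[25] deliver 1→4 → N4(foll b11 [-])
[26] deliver 4→1 → ∅
[27] deliver 1→3 → ∅

1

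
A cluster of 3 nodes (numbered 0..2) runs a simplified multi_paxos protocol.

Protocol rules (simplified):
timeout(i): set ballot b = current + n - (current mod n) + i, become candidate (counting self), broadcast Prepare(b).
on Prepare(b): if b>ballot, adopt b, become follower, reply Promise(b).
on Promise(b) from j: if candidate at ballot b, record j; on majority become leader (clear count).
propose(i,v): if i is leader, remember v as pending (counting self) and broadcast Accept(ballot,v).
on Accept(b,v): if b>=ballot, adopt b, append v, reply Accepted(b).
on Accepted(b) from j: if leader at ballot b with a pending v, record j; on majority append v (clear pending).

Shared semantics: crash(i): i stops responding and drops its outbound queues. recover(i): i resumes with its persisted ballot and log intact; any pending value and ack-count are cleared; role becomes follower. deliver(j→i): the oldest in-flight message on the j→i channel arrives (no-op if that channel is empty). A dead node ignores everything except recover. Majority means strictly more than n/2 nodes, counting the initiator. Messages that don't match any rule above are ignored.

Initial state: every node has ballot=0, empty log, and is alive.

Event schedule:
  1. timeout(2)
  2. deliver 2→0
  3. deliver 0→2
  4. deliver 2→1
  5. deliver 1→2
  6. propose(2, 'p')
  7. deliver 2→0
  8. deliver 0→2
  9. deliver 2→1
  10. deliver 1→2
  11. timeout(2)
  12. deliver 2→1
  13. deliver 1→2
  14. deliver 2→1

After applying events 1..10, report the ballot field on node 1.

5

1. timeout(2):  <2:cand b5 ->
2. deliver 2→0:  <0:foll b5 ->
3. deliver 0→2:  <2:lead b5 ->
4. deliver 2→1:  <1:foll b5 ->
5. deliver 1→2:  nop
6. propose(2,'p'):  nop
7. deliver 2→0:  <0:foll b5 p>
8. deliver 0→2:  <2:lead b5 p>
9. deliver 2→1:  <1:foll b5 p>
10. deliver 1→2:  nop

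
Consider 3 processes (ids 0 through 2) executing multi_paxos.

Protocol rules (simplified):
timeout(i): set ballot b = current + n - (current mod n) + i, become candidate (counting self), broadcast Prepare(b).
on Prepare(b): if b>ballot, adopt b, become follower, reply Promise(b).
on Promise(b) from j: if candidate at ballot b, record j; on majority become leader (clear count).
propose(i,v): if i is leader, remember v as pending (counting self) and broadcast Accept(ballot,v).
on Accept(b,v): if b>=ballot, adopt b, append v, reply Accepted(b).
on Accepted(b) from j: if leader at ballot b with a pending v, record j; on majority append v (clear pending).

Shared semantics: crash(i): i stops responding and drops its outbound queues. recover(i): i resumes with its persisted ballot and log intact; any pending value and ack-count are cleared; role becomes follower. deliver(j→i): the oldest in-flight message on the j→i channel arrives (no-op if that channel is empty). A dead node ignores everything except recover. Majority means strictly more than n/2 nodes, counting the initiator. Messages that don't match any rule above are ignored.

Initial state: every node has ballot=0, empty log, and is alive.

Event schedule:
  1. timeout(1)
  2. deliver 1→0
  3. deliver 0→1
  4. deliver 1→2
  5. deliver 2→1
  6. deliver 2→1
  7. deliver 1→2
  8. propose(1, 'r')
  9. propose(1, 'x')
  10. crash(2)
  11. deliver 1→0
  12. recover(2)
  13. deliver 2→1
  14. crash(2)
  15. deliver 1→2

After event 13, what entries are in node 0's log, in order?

e1 timeout(1): 1[cand,b=4,-]
e2 deliver 1→0: 0[foll,b=4,-]
e3 deliver 0→1: 1[lead,b=4,-]
e4 deliver 1→2: 2[foll,b=4,-]
e5 deliver 2→1: ·
e6 deliver 2→1: ·
e7 deliver 1→2: ·
e8 propose(1,'r'): ·
e9 propose(1,'x'): ·
e10 crash(2): 2[✗foll,b=4,-]
e11 deliver 1→0: 0[foll,b=4,r]
e12 recover(2): 2[foll,b=4,-]
e13 deliver 2→1: ·

r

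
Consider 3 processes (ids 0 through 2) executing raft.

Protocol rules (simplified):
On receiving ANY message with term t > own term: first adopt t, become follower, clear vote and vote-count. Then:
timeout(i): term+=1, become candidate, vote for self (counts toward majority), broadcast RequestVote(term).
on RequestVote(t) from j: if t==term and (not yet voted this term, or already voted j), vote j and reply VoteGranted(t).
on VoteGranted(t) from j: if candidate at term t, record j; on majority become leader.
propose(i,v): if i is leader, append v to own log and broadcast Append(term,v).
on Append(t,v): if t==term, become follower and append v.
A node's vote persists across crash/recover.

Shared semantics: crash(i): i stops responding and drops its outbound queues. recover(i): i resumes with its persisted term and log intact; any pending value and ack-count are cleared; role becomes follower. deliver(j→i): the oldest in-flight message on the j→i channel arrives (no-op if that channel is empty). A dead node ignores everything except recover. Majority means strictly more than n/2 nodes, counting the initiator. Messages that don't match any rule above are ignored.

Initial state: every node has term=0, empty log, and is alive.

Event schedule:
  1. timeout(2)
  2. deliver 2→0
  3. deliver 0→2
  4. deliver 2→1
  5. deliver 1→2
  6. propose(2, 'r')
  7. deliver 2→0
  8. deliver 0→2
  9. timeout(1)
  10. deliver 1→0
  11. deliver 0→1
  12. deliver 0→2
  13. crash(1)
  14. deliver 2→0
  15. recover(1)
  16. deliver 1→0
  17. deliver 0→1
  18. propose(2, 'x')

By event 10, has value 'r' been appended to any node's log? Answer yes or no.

after 1 — timeout(2): n2:cand/t1/[-]
after 2 — deliver 2→0: n0:foll/t1/[-]
after 3 — deliver 0→2: n2:lead/t1/[-]
after 4 — deliver 2→1: n1:foll/t1/[-]
after 5 — deliver 1→2: ·
after 6 — propose(2,'r'): n2:lead/t1/[r]
after 7 — deliver 2→0: n0:foll/t1/[r]
after 8 — deliver 0→2: ·
after 9 — timeout(1): n1:cand/t2/[-]
after 10 — deliver 1→0: n0:foll/t2/[r]

yes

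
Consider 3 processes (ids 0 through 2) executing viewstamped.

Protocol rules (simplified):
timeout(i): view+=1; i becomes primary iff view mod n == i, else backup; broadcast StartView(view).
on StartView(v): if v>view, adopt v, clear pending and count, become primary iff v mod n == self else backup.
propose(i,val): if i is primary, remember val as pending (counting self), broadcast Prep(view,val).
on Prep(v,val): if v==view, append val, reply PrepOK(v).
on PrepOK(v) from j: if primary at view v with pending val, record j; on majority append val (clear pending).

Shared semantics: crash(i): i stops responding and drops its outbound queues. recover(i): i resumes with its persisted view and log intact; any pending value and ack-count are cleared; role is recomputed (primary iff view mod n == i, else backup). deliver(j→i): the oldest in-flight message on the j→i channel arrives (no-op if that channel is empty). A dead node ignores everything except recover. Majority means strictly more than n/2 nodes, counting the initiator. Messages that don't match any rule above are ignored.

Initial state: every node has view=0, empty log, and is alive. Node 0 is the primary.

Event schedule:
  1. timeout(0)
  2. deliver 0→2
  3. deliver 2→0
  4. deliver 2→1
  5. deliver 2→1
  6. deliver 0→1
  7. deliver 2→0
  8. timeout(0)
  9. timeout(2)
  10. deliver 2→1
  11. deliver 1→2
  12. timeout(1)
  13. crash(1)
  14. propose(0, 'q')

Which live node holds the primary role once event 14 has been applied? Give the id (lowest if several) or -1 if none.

2

after 1 — timeout(0): n0:back/v1/[-]
after 2 — deliver 0→2: n2:back/v1/[-]
after 3 — deliver 2→0: ·
after 4 — deliver 2→1: ·
after 5 — deliver 2→1: ·
after 6 — deliver 0→1: n1:prim/v1/[-]
after 7 — deliver 2→0: ·
after 8 — timeout(0): n0:back/v2/[-]
after 9 — timeout(2): n2:prim/v2/[-]
after 10 — deliver 2→1: n1:back/v2/[-]
after 11 — deliver 1→2: ·
after 12 — timeout(1): n1:back/v3/[-]
after 13 — crash(1): n1:✗back/v3/[-]
after 14 — propose(0,'q'): ·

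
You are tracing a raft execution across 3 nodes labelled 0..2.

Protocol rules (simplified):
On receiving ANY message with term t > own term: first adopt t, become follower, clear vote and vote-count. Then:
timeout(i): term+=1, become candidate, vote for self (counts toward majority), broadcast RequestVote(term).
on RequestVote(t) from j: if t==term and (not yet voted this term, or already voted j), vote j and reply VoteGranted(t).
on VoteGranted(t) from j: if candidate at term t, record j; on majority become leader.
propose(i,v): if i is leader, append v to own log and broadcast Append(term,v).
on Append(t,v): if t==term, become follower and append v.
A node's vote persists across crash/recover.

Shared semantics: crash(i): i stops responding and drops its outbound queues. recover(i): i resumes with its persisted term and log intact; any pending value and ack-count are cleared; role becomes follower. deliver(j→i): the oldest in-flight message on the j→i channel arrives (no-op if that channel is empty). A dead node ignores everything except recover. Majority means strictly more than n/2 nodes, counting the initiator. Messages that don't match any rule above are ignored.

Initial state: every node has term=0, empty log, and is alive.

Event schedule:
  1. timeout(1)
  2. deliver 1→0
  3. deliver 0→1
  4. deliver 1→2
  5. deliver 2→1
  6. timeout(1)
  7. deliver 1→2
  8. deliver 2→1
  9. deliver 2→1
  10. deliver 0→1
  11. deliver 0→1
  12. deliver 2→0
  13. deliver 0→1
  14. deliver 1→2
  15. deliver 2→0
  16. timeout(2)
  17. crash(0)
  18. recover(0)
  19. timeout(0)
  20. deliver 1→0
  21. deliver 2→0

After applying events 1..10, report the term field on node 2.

step 1 timeout(1): 1={cand,t=1,log=-}
step 2 deliver 1→0: 0={foll,t=1,log=-}
step 3 deliver 0→1: 1={lead,t=1,log=-}
step 4 deliver 1→2: 2={foll,t=1,log=-}
step 5 deliver 2→1: —
step 6 timeout(1): 1={cand,t=2,log=-}
step 7 deliver 1→2: 2={foll,t=2,log=-}
step 8 deliver 2→1: 1={lead,t=2,log=-}
step 9 deliver 2→1: —
step 10 deliver 0→1: —

2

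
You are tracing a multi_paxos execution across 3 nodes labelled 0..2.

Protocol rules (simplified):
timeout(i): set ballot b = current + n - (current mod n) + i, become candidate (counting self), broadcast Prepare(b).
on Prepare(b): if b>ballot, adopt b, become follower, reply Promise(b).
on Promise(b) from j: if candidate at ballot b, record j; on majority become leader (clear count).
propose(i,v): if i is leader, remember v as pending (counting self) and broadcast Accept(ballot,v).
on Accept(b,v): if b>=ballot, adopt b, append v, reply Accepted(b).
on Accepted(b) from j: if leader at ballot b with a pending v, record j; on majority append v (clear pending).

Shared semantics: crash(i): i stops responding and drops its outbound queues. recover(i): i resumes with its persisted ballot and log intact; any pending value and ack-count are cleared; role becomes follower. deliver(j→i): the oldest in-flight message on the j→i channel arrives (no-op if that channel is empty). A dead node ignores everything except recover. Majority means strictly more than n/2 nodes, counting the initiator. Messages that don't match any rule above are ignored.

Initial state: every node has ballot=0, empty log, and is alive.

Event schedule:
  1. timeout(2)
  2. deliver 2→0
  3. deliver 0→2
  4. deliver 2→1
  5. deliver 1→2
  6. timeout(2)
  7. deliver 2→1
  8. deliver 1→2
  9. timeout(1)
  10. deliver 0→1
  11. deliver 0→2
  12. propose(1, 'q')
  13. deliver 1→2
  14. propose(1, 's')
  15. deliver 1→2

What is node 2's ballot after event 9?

8

step 1 timeout(2): 2={cand,b=5,log=-}
step 2 deliver 2→0: 0={foll,b=5,log=-}
step 3 deliver 0→2: 2={lead,b=5,log=-}
step 4 deliver 2→1: 1={foll,b=5,log=-}
step 5 deliver 1→2: —
step 6 timeout(2): 2={cand,b=8,log=-}
step 7 deliver 2→1: 1={foll,b=8,log=-}
step 8 deliver 1→2: 2={lead,b=8,log=-}
step 9 timeout(1): 1={cand,b=10,log=-}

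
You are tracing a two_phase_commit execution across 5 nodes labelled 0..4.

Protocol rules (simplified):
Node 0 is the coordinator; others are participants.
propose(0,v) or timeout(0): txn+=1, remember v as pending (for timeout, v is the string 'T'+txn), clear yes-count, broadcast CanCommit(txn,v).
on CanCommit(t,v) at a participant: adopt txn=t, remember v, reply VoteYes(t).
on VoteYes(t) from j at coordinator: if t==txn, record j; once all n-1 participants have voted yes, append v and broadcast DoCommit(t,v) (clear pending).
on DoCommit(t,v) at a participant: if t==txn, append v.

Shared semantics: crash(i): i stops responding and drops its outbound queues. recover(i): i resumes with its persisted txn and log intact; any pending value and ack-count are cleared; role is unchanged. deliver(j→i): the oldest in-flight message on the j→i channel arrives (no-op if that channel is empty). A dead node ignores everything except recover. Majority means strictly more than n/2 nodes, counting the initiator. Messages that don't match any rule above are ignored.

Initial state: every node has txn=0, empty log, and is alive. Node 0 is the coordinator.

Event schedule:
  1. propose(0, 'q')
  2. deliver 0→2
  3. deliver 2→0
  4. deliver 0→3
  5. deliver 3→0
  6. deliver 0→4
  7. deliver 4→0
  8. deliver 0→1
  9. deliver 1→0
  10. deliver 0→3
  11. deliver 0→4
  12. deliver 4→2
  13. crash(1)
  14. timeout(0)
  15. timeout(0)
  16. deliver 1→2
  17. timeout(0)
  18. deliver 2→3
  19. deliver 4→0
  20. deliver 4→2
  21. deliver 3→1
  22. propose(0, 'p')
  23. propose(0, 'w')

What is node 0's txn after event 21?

4

1. propose(0,'q'):  <0:coor t1 ->
2. deliver 0→2:  <2:part t1 ->
3. deliver 2→0:  nop
4. deliver 0→3:  <3:part t1 ->
5. deliver 3→0:  nop
6. deliver 0→4:  <4:part t1 ->
7. deliver 4→0:  nop
8. deliver 0→1:  <1:part t1 ->
9. deliver 1→0:  <0:coor t1 q>
10. deliver 0→3:  <3:part t1 q>
11. deliver 0→4:  <4:part t1 q>
12. deliver 4→2:  nop
13. crash(1):  <1:✗part t1 ->
14. timeout(0):  <0:coor t2 q>
15. timeout(0):  <0:coor t3 q>
16. deliver 1→2:  nop
17. timeout(0):  <0:coor t4 q>
18. deliver 2→3:  nop
19. deliver 4→0:  nop
20. deliver 4→2:  nop
21. deliver 3→1:  nop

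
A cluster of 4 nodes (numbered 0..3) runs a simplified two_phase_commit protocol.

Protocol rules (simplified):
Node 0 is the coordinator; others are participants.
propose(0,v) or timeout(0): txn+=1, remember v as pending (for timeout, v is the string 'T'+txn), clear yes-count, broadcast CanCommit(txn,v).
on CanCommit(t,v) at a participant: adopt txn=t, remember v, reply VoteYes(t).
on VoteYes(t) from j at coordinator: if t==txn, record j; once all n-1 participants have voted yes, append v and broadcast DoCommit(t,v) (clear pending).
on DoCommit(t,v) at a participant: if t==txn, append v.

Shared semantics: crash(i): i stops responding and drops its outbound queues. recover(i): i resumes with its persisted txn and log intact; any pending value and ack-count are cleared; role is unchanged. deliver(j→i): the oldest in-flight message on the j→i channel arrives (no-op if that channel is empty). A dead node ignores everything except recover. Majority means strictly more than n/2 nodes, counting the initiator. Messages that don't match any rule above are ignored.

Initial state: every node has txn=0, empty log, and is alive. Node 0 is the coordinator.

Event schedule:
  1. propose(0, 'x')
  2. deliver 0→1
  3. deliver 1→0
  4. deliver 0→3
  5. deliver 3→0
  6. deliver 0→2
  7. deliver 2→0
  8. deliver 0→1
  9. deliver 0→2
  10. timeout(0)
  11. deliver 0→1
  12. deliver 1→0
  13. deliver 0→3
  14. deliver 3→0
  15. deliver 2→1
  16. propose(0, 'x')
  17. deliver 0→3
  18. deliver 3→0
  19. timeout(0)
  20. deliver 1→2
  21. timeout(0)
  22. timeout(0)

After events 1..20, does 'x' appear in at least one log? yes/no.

[1] propose(0,'x') → N0(coor t1 [-])
[2] deliver 0→1 → N1(part t1 [-])
[3] deliver 1→0 → ∅
[4] deliver 0→3 → N3(part t1 [-])
[5] deliver 3→0 → ∅
[6] deliver 0→2 → N2(part t1 [-])
[7] deliver 2→0 → N0(coor t1 [x])
[8] deliver 0→1 → N1(part t1 [x])
[9] deliver 0→2 → N2(part t1 [x])
[10] timeout(0) → N0(coor t2 [x])
[11] deliver 0→1 → N1(part t2 [x])
[12] deliver 1→0 → ∅
[13] deliver 0→3 → N3(part t1 [x])
[14] deliver 3→0 → ∅
[15] deliver 2→1 → ∅
[16] propose(0,'x') → N0(coor t3 [x])
[17] deliver 0→3 → N3(part t2 [x])
[18] deliver 3→0 → ∅
[19] timeout(0) → N0(coor t4 [x])
[20] deliver 1→2 → ∅

yes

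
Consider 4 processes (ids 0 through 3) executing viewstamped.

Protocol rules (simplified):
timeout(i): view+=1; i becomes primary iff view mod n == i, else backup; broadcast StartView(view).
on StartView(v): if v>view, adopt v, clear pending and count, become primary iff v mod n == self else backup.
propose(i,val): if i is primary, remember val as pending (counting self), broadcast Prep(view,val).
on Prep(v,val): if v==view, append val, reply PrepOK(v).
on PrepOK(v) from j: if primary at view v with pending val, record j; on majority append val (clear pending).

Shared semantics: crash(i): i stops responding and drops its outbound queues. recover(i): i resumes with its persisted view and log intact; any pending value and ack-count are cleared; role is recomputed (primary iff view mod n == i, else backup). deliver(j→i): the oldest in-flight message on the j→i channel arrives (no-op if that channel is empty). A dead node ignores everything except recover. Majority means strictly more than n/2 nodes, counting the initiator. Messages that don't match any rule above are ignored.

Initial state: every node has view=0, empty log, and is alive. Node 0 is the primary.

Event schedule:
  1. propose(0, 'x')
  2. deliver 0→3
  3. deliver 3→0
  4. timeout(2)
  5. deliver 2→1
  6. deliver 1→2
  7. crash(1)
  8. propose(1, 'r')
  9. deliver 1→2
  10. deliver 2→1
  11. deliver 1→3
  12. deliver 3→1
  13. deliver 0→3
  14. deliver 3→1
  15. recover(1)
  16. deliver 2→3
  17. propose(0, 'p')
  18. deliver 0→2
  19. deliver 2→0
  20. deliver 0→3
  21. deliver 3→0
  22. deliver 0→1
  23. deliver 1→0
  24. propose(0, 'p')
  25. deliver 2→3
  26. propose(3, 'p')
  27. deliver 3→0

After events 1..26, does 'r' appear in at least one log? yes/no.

no

e1 propose(0,'x'): ·
e2 deliver 0→3: 3[back,v=0,x]
e3 deliver 3→0: ·
e4 timeout(2): 2[back,v=1,-]
e5 deliver 2→1: 1[prim,v=1,-]
e6 deliver 1→2: ·
e7 crash(1): 1[✗prim,v=1,-]
e8 propose(1,'r'): ·
e9 deliver 1→2: ·
e10 deliver 2→1: ·
e11 deliver 1→3: ·
e12 deliver 3→1: ·
e13 deliver 0→3: ·
e14 deliver 3→1: ·
e15 recover(1): 1[prim,v=1,-]
e16 deliver 2→3: 3[back,v=1,x]
e17 propose(0,'p'): ·
e18 deliver 0→2: ·
e19 deliver 2→0: 0[back,v=1,-]
e20 deliver 0→3: ·
e21 deliver 3→0: ·
e22 deliver 0→1: ·
e23 deliver 1→0: ·
e24 propose(0,'p'): ·
e25 deliver 2→3: ·
e26 propose(3,'p'): ·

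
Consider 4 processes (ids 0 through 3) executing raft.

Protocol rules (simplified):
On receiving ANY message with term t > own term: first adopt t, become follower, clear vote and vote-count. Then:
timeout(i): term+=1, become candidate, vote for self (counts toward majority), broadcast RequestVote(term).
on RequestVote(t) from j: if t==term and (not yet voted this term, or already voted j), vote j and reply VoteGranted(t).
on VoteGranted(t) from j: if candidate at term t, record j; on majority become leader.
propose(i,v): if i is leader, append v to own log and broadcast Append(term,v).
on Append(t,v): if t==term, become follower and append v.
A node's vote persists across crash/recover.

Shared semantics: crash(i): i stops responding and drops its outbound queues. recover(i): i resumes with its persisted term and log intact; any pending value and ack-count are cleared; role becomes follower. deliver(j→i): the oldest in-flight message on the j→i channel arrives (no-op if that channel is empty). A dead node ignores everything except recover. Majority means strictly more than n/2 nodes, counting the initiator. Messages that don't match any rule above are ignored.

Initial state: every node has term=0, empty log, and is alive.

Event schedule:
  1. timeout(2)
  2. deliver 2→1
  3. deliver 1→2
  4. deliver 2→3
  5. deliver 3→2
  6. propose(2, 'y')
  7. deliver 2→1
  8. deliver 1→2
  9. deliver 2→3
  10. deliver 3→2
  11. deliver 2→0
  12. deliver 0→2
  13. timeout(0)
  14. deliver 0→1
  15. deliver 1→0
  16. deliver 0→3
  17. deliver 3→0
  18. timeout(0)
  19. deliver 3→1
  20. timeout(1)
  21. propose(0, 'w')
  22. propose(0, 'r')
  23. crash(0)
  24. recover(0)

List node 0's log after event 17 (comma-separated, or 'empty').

empty

1. timeout(2):  <2:cand t1 ->
2. deliver 2→1:  <1:foll t1 ->
3. deliver 1→2:  nop
4. deliver 2→3:  <3:foll t1 ->
5. deliver 3→2:  <2:lead t1 ->
6. propose(2,'y'):  <2:lead t1 y>
7. deliver 2→1:  <1:foll t1 y>
8. deliver 1→2:  nop
9. deliver 2→3:  <3:foll t1 y>
10. deliver 3→2:  nop
11. deliver 2→0:  <0:foll t1 ->
12. deliver 0→2:  nop
13. timeout(0):  <0:cand t2 ->
14. deliver 0→1:  <1:foll t2 y>
15. deliver 1→0:  nop
16. deliver 0→3:  <3:foll t2 y>
17. deliver 3→0:  <0:lead t2 ->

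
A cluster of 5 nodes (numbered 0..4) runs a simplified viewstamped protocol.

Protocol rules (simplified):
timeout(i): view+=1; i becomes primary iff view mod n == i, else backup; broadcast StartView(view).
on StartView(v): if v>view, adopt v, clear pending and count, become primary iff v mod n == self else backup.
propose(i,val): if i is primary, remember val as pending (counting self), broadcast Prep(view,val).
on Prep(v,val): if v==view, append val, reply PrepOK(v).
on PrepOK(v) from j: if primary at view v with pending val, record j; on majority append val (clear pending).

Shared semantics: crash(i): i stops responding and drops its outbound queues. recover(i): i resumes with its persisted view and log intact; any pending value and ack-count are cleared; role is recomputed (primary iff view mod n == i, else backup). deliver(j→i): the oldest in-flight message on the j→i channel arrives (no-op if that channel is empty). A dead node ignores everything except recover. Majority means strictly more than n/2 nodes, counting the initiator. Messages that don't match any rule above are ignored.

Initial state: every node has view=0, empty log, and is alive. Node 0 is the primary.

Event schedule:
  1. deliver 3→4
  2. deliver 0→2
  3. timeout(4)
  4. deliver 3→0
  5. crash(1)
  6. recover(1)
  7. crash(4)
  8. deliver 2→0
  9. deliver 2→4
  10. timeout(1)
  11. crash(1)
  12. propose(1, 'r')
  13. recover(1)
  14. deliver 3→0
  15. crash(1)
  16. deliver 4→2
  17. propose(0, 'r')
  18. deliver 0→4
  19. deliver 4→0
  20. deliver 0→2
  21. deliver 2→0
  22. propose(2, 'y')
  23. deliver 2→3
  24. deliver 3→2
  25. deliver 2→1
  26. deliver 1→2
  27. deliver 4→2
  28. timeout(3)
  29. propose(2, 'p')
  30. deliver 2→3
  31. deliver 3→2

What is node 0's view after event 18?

0

step 1 deliver 3→4: —
step 2 deliver 0→2: —
step 3 timeout(4): 4={back,v=1,log=-}
step 4 deliver 3→0: —
step 5 crash(1): 1={✗back,v=0,log=-}
step 6 recover(1): 1={back,v=0,log=-}
step 7 crash(4): 4={✗back,v=1,log=-}
step 8 deliver 2→0: —
step 9 deliver 2→4: —
step 10 timeout(1): 1={prim,v=1,log=-}
step 11 crash(1): 1={✗prim,v=1,log=-}
step 12 propose(1,'r'): —
step 13 recover(1): 1={prim,v=1,log=-}
step 14 deliver 3→0: —
step 15 crash(1): 1={✗prim,v=1,log=-}
step 16 deliver 4→2: —
step 17 propose(0,'r'): —
step 18 deliver 0→4: —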